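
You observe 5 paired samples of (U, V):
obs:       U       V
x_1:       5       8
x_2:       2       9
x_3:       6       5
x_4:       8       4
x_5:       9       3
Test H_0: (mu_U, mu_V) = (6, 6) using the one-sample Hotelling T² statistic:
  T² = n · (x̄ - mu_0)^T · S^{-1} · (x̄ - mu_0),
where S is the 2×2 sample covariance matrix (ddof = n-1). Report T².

Step 1 — sample mean vector:
  mean(U) = (5 + 2 + 6 + 8 + 9) / 5 = 30/5 = 6
  mean(V) = (8 + 9 + 5 + 4 + 3) / 5 = 29/5 = 5.8
  x̄ = (6, 5.8),  deviation x̄ - mu_0 = (6, 5.8) - (6, 6) = (0, -0.2).

Step 2 — sample covariance matrix, S[i,j] = (1/(n-1)) · Σ_k (x_{k,i} - mean_i) · (x_{k,j} - mean_j), divisor n-1 = 4:
  S[U,U] = ((-1)·(-1) + (-4)·(-4) + (0)·(0) + (2)·(2) + (3)·(3)) / 4 = 30/4 = 7.5
  S[U,V] = ((-1)·(2.2) + (-4)·(3.2) + (0)·(-0.8) + (2)·(-1.8) + (3)·(-2.8)) / 4 = -27/4 = -6.75
  S[V,V] = ((2.2)·(2.2) + (3.2)·(3.2) + (-0.8)·(-0.8) + (-1.8)·(-1.8) + (-2.8)·(-2.8)) / 4 = 26.8/4 = 6.7
  S = [[7.5, -6.75],
 [-6.75, 6.7]].

Step 3 — invert S. det(S) = 7.5·6.7 - (-6.75)² = 4.6875.
  S^{-1} = (1/det) · [[d, -b], [-b, a]] = [[1.4293, 1.44],
 [1.44, 1.6]].

Step 4 — quadratic form (x̄ - mu_0)^T · S^{-1} · (x̄ - mu_0):
  S^{-1} · (x̄ - mu_0) = (-0.288, -0.32),
  (x̄ - mu_0)^T · [...] = (0)·(-0.288) + (-0.2)·(-0.32) = 0.064.

Step 5 — scale by n: T² = 5 · 0.064 = 0.32.

T² ≈ 0.32


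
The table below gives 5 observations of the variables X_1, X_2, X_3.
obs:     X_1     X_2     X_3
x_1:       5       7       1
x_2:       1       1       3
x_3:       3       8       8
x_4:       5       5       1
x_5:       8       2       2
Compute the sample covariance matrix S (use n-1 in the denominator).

Step 1 — column means:
  mean(X_1) = (5 + 1 + 3 + 5 + 8) / 5 = 22/5 = 4.4
  mean(X_2) = (7 + 1 + 8 + 5 + 2) / 5 = 23/5 = 4.6
  mean(X_3) = (1 + 3 + 8 + 1 + 2) / 5 = 15/5 = 3

Step 2 — sample covariance S[i,j] = (1/(n-1)) · Σ_k (x_{k,i} - mean_i) · (x_{k,j} - mean_j), with n-1 = 4.
  S[X_1,X_1] = ((0.6)·(0.6) + (-3.4)·(-3.4) + (-1.4)·(-1.4) + (0.6)·(0.6) + (3.6)·(3.6)) / 4 = 27.2/4 = 6.8
  S[X_1,X_2] = ((0.6)·(2.4) + (-3.4)·(-3.6) + (-1.4)·(3.4) + (0.6)·(0.4) + (3.6)·(-2.6)) / 4 = -0.2/4 = -0.05
  S[X_1,X_3] = ((0.6)·(-2) + (-3.4)·(0) + (-1.4)·(5) + (0.6)·(-2) + (3.6)·(-1)) / 4 = -13/4 = -3.25
  S[X_2,X_2] = ((2.4)·(2.4) + (-3.6)·(-3.6) + (3.4)·(3.4) + (0.4)·(0.4) + (-2.6)·(-2.6)) / 4 = 37.2/4 = 9.3
  S[X_2,X_3] = ((2.4)·(-2) + (-3.6)·(0) + (3.4)·(5) + (0.4)·(-2) + (-2.6)·(-1)) / 4 = 14/4 = 3.5
  S[X_3,X_3] = ((-2)·(-2) + (0)·(0) + (5)·(5) + (-2)·(-2) + (-1)·(-1)) / 4 = 34/4 = 8.5

S is symmetric (S[j,i] = S[i,j]). Assembling:

S = [[6.8, -0.05, -3.25],
 [-0.05, 9.3, 3.5],
 [-3.25, 3.5, 8.5]]


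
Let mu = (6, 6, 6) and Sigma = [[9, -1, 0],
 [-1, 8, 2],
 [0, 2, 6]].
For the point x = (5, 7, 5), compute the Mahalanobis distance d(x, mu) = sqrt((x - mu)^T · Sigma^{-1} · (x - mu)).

Step 1 — centre the observation: (x - mu) = (-1, 1, -1).

Step 2 — invert Sigma (cofactor / det for 3×3, or solve directly):
  Sigma^{-1} = [[0.1128, 0.0154, -0.0051],
 [0.0154, 0.1385, -0.0462],
 [-0.0051, -0.0462, 0.1821]].

Step 3 — form the quadratic (x - mu)^T · Sigma^{-1} · (x - mu):
  Sigma^{-1} · (x - mu) = (-0.0923, 0.1692, -0.2231).
  (x - mu)^T · [Sigma^{-1} · (x - mu)] = (-1)·(-0.0923) + (1)·(0.1692) + (-1)·(-0.2231) = 0.4846.

Step 4 — take square root: d = √(0.4846) ≈ 0.6961.

d(x, mu) = √(0.4846) ≈ 0.6961


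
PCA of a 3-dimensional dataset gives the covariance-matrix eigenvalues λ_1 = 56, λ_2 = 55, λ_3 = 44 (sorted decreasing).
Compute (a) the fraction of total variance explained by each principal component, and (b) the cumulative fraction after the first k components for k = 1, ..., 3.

Step 1 — total variance = trace(Sigma) = Σ λ_i = 56 + 55 + 44 = 155.

Step 2 — fraction explained by component i = λ_i / Σ λ:
  PC1: 56/155 = 0.3613
  PC2: 55/155 = 0.3548
  PC3: 44/155 = 0.2839

Step 3 — cumulative fraction after k components = (λ_1 + ... + λ_k) / Σ λ:
  k = 1: 56/155 = 0.3613
  k = 2: (56 + 55)/155 = 111/155 = 0.7161
  k = 3: (56 + 55 + 44)/155 = 155/155 = 1

Summary (fraction, with percent):

explained: PC1 0.3613 (36.13%), PC2 0.3548 (35.48%), PC3 0.2839 (28.39%);  cumulative: 0.3613, 0.7161, 1


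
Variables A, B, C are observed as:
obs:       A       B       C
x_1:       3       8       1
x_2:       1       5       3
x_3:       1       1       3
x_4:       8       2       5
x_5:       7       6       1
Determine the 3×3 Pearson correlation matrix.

Step 1 — column means:
  mean(A) = (3 + 1 + 1 + 8 + 7) / 5 = 20/5 = 4
  mean(B) = (8 + 5 + 1 + 2 + 6) / 5 = 22/5 = 4.4
  mean(C) = (1 + 3 + 3 + 5 + 1) / 5 = 13/5 = 2.6

Step 2 — sample variances and covariances s[i,j] = (1/(n-1)) · Σ_k (x_{k,i} - mean_i) · (x_{k,j} - mean_j), with n-1 = 4:
  s[A,A] = ((-1)·(-1) + (-3)·(-3) + (-3)·(-3) + (4)·(4) + (3)·(3)) / 4 = 44/4 = 11
  s[A,B] = ((-1)·(3.6) + (-3)·(0.6) + (-3)·(-3.4) + (4)·(-2.4) + (3)·(1.6)) / 4 = 0/4 = 0
  s[A,C] = ((-1)·(-1.6) + (-3)·(0.4) + (-3)·(0.4) + (4)·(2.4) + (3)·(-1.6)) / 4 = 4/4 = 1
  s[B,B] = ((3.6)·(3.6) + (0.6)·(0.6) + (-3.4)·(-3.4) + (-2.4)·(-2.4) + (1.6)·(1.6)) / 4 = 33.2/4 = 8.3
  s[B,C] = ((3.6)·(-1.6) + (0.6)·(0.4) + (-3.4)·(0.4) + (-2.4)·(2.4) + (1.6)·(-1.6)) / 4 = -15.2/4 = -3.8
  s[C,C] = ((-1.6)·(-1.6) + (0.4)·(0.4) + (0.4)·(0.4) + (2.4)·(2.4) + (-1.6)·(-1.6)) / 4 = 11.2/4 = 2.8
  Sample standard deviations s_i = √(s[i,i]):
  s(A) = √(11) = 3.3166
  s(B) = √(8.3) = 2.881
  s(C) = √(2.8) = 1.6733

Step 3 — r_{ij} = s_{ij} / (s_i · s_j):
  r[A,A] = 1 (diagonal).
  r[A,B] = 0 / (3.3166 · 2.881) = 0 / 9.5551 = 0
  r[A,C] = 1 / (3.3166 · 1.6733) = 1 / 5.5498 = 0.1802
  r[B,B] = 1 (diagonal).
  r[B,C] = -3.8 / (2.881 · 1.6733) = -3.8 / 4.8208 = -0.7883
  r[C,C] = 1 (diagonal).

R is symmetric with unit diagonal. Assembling:

R = [[1, 0, 0.1802],
 [0, 1, -0.7883],
 [0.1802, -0.7883, 1]]


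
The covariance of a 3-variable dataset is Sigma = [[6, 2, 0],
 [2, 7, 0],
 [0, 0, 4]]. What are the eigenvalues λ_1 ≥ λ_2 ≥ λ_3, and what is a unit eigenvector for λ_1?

Step 1 — characteristic polynomial p(λ) = det(λI - Sigma) = λ³ - tr·λ² + c_1·λ - det, where tr = trace, c_1 = sum of the principal 2×2 minors, det = det(Sigma):
  tr = 6 + 7 + 4 = 17,
  c_1 = (6·7 - (2)²) + (6·4 - (0)²) + (7·4 - (0)²) = 38 + 24 + 28 = 90,
  det = 6·(7·4 - (0)²) - (2)·((2)·4 - (0)·(0)) + (0)·((2)·(0) - 7·(0)) = 6·(28) - (2)·(8) + (0)·(0) = 152.
  So p(λ) = λ³ - 17λ² + 90λ - 152.
Step 2 — look for an integer root (rational root theorem: any rational root is an integer divisor of 152). Testing λ = 4:
  p(4) = 64 - 272 + 360 - 152 = 0  ✓
  Dividing out (λ - 4): p(λ) = (λ - 4)(λ² - 13λ + 38).
Step 3 — remaining eigenvalues from the quadratic λ² - 13λ + 38 = 0:
  Δ = 13² - 4·38 = 169 - 152 = 17,  λ = (13 ± √17)/2 = (13 ± 4.1231)/2 ≈ 8.5616 or 4.4384.
  Sorted: λ_1 = 8.5616,  λ_2 = 4.4384,  λ_3 = 4  (check: sum = 17 = tr ✓).

Step 4 — unit eigenvector for λ_1 ≈ 8.5616: v spans the null space of (Sigma - λ_1 I), whose rows are
  r_1 = (-2.5616, 2, 0),  r_2 = (2, -1.5616, 0),  r_3 = (0, 0, -4.5616).
  v is orthogonal to every row, so take v ∝ r_1 × r_3 = ((2)·(-4.5616) - (0)·(0), (0)·(0) - (-2.5616)·(-4.5616), (-2.5616)·(0) - (2)·(0)) ≈ (-9.1231, -11.6847, 0).
  Rescale (multiply by -1 so the first nonzero entry is positive): u = (9.1231, 11.6847, 0).
  ||u|| = √((9.1231)² + (11.6847)² + (0)²) = √(219.7623) ≈ 14.8244,  v_1 = u/||u|| ≈ (0.6154, 0.7882, 0) (||v_1|| = 1).

λ_1 = 8.5616,  λ_2 = 4.4384,  λ_3 = 4;  v_1 ≈ (0.6154, 0.7882, 0)


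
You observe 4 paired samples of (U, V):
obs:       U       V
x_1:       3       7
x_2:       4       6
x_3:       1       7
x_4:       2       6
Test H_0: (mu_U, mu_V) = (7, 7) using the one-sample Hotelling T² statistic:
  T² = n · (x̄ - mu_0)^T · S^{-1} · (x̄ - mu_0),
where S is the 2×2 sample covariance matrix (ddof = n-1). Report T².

Step 1 — sample mean vector:
  mean(U) = (3 + 4 + 1 + 2) / 4 = 10/4 = 2.5
  mean(V) = (7 + 6 + 7 + 6) / 4 = 26/4 = 6.5
  x̄ = (2.5, 6.5),  deviation x̄ - mu_0 = (2.5, 6.5) - (7, 7) = (-4.5, -0.5).

Step 2 — sample covariance matrix, S[i,j] = (1/(n-1)) · Σ_k (x_{k,i} - mean_i) · (x_{k,j} - mean_j), divisor n-1 = 3:
  S[U,U] = ((0.5)·(0.5) + (1.5)·(1.5) + (-1.5)·(-1.5) + (-0.5)·(-0.5)) / 3 = 5/3 = 1.6667
  S[U,V] = ((0.5)·(0.5) + (1.5)·(-0.5) + (-1.5)·(0.5) + (-0.5)·(-0.5)) / 3 = -1/3 = -0.3333
  S[V,V] = ((0.5)·(0.5) + (-0.5)·(-0.5) + (0.5)·(0.5) + (-0.5)·(-0.5)) / 3 = 1/3 = 0.3333
  S = [[1.6667, -0.3333],
 [-0.3333, 0.3333]].

Step 3 — invert S. det(S) = 1.6667·0.3333 - (-0.3333)² = 0.4444.
  S^{-1} = (1/det) · [[d, -b], [-b, a]] = [[0.75, 0.75],
 [0.75, 3.75]].

Step 4 — quadratic form (x̄ - mu_0)^T · S^{-1} · (x̄ - mu_0):
  S^{-1} · (x̄ - mu_0) = (-3.75, -5.25),
  (x̄ - mu_0)^T · [...] = (-4.5)·(-3.75) + (-0.5)·(-5.25) = 19.5.

Step 5 — scale by n: T² = 4 · 19.5 = 78.

T² ≈ 78


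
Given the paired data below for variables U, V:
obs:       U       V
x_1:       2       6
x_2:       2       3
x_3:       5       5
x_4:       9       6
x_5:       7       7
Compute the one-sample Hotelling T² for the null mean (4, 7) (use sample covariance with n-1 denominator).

Step 1 — sample mean vector:
  mean(U) = (2 + 2 + 5 + 9 + 7) / 5 = 25/5 = 5
  mean(V) = (6 + 3 + 5 + 6 + 7) / 5 = 27/5 = 5.4
  x̄ = (5, 5.4),  deviation x̄ - mu_0 = (5, 5.4) - (4, 7) = (1, -1.6).

Step 2 — sample covariance matrix, S[i,j] = (1/(n-1)) · Σ_k (x_{k,i} - mean_i) · (x_{k,j} - mean_j), divisor n-1 = 4:
  S[U,U] = ((-3)·(-3) + (-3)·(-3) + (0)·(0) + (4)·(4) + (2)·(2)) / 4 = 38/4 = 9.5
  S[U,V] = ((-3)·(0.6) + (-3)·(-2.4) + (0)·(-0.4) + (4)·(0.6) + (2)·(1.6)) / 4 = 11/4 = 2.75
  S[V,V] = ((0.6)·(0.6) + (-2.4)·(-2.4) + (-0.4)·(-0.4) + (0.6)·(0.6) + (1.6)·(1.6)) / 4 = 9.2/4 = 2.3
  S = [[9.5, 2.75],
 [2.75, 2.3]].

Step 3 — invert S. det(S) = 9.5·2.3 - (2.75)² = 14.2875.
  S^{-1} = (1/det) · [[d, -b], [-b, a]] = [[0.161, -0.1925],
 [-0.1925, 0.6649]].

Step 4 — quadratic form (x̄ - mu_0)^T · S^{-1} · (x̄ - mu_0):
  S^{-1} · (x̄ - mu_0) = (0.4689, -1.2563),
  (x̄ - mu_0)^T · [...] = (1)·(0.4689) + (-1.6)·(-1.2563) = 2.4791.

Step 5 — scale by n: T² = 5 · 2.4791 = 12.3955.

T² ≈ 12.3955


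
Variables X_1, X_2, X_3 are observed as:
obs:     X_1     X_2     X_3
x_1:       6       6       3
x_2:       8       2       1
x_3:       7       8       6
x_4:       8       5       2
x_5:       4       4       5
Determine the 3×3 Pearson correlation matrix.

Step 1 — column means:
  mean(X_1) = (6 + 8 + 7 + 8 + 4) / 5 = 33/5 = 6.6
  mean(X_2) = (6 + 2 + 8 + 5 + 4) / 5 = 25/5 = 5
  mean(X_3) = (3 + 1 + 6 + 2 + 5) / 5 = 17/5 = 3.4

Step 2 — sample variances and covariances s[i,j] = (1/(n-1)) · Σ_k (x_{k,i} - mean_i) · (x_{k,j} - mean_j), with n-1 = 4:
  s[X_1,X_1] = ((-0.6)·(-0.6) + (1.4)·(1.4) + (0.4)·(0.4) + (1.4)·(1.4) + (-2.6)·(-2.6)) / 4 = 11.2/4 = 2.8
  s[X_1,X_2] = ((-0.6)·(1) + (1.4)·(-3) + (0.4)·(3) + (1.4)·(0) + (-2.6)·(-1)) / 4 = -1/4 = -0.25
  s[X_1,X_3] = ((-0.6)·(-0.4) + (1.4)·(-2.4) + (0.4)·(2.6) + (1.4)·(-1.4) + (-2.6)·(1.6)) / 4 = -8.2/4 = -2.05
  s[X_2,X_2] = ((1)·(1) + (-3)·(-3) + (3)·(3) + (0)·(0) + (-1)·(-1)) / 4 = 20/4 = 5
  s[X_2,X_3] = ((1)·(-0.4) + (-3)·(-2.4) + (3)·(2.6) + (0)·(-1.4) + (-1)·(1.6)) / 4 = 13/4 = 3.25
  s[X_3,X_3] = ((-0.4)·(-0.4) + (-2.4)·(-2.4) + (2.6)·(2.6) + (-1.4)·(-1.4) + (1.6)·(1.6)) / 4 = 17.2/4 = 4.3
  Sample standard deviations s_i = √(s[i,i]):
  s(X_1) = √(2.8) = 1.6733
  s(X_2) = √(5) = 2.2361
  s(X_3) = √(4.3) = 2.0736

Step 3 — r_{ij} = s_{ij} / (s_i · s_j):
  r[X_1,X_1] = 1 (diagonal).
  r[X_1,X_2] = -0.25 / (1.6733 · 2.2361) = -0.25 / 3.7417 = -0.0668
  r[X_1,X_3] = -2.05 / (1.6733 · 2.0736) = -2.05 / 3.4699 = -0.5908
  r[X_2,X_2] = 1 (diagonal).
  r[X_2,X_3] = 3.25 / (2.2361 · 2.0736) = 3.25 / 4.6368 = 0.7009
  r[X_3,X_3] = 1 (diagonal).

R is symmetric with unit diagonal. Assembling:

R = [[1, -0.0668, -0.5908],
 [-0.0668, 1, 0.7009],
 [-0.5908, 0.7009, 1]]


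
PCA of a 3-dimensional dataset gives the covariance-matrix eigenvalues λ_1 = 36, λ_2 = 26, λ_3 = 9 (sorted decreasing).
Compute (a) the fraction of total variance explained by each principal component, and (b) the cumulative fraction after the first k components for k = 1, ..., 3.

Step 1 — total variance = trace(Sigma) = Σ λ_i = 36 + 26 + 9 = 71.

Step 2 — fraction explained by component i = λ_i / Σ λ:
  PC1: 36/71 = 0.507
  PC2: 26/71 = 0.3662
  PC3: 9/71 = 0.1268

Step 3 — cumulative fraction after k components = (λ_1 + ... + λ_k) / Σ λ:
  k = 1: 36/71 = 0.507
  k = 2: (36 + 26)/71 = 62/71 = 0.8732
  k = 3: (36 + 26 + 9)/71 = 71/71 = 1

Summary (fraction, with percent):

explained: PC1 0.507 (50.7%), PC2 0.3662 (36.62%), PC3 0.1268 (12.68%);  cumulative: 0.507, 0.8732, 1


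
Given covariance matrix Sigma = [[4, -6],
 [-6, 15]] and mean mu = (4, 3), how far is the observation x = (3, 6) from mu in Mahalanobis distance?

Step 1 — centre the observation: (x - mu) = (-1, 3).

Step 2 — invert Sigma. det(Sigma) = 4·15 - (-6)² = 24.
  Sigma^{-1} = (1/det) · [[d, -b], [-b, a]] = [[0.625, 0.25],
 [0.25, 0.1667]].

Step 3 — form the quadratic (x - mu)^T · Sigma^{-1} · (x - mu):
  Sigma^{-1} · (x - mu) = (0.125, 0.25).
  (x - mu)^T · [Sigma^{-1} · (x - mu)] = (-1)·(0.125) + (3)·(0.25) = 0.625.

Step 4 — take square root: d = √(0.625) ≈ 0.7906.

d(x, mu) = √(0.625) ≈ 0.7906


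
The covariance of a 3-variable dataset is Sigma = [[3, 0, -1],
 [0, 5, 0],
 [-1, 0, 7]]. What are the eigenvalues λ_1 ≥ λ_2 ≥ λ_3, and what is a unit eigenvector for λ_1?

Step 1 — characteristic polynomial p(λ) = det(λI - Sigma) = λ³ - tr·λ² + c_1·λ - det, where tr = trace, c_1 = sum of the principal 2×2 minors, det = det(Sigma):
  tr = 3 + 5 + 7 = 15,
  c_1 = (3·5 - (0)²) + (3·7 - (-1)²) + (5·7 - (0)²) = 15 + 20 + 35 = 70,
  det = 3·(5·7 - (0)²) - (0)·((0)·7 - (0)·(-1)) + (-1)·((0)·(0) - 5·(-1)) = 3·(35) - (0)·(0) + (-1)·(5) = 100.
  So p(λ) = λ³ - 15λ² + 70λ - 100.
Step 2 — look for an integer root (rational root theorem: any rational root is an integer divisor of 100). Testing λ = 5:
  p(5) = 125 - 375 + 350 - 100 = 0  ✓
  Dividing out (λ - 5): p(λ) = (λ - 5)(λ² - 10λ + 20).
Step 3 — remaining eigenvalues from the quadratic λ² - 10λ + 20 = 0:
  Δ = 10² - 4·20 = 100 - 80 = 20,  λ = (10 ± √20)/2 = (10 ± 4.4721)/2 ≈ 7.2361 or 2.7639.
  Sorted: λ_1 = 7.2361,  λ_2 = 5,  λ_3 = 2.7639  (check: sum = 15 = tr ✓).

Step 4 — unit eigenvector for λ_1 ≈ 7.2361: v spans the null space of (Sigma - λ_1 I), whose rows are
  r_1 = (-4.2361, 0, -1),  r_2 = (0, -2.2361, 0),  r_3 = (-1, 0, -0.2361).
  v is orthogonal to every row, so take v ∝ r_1 × r_2 = ((0)·(0) - (-1)·(-2.2361), (-1)·(0) - (-4.2361)·(0), (-4.2361)·(-2.2361) - (0)·(0)) ≈ (-2.2361, 0, 9.4721).
  Rescale (multiply by -1 so the first nonzero entry is positive): u = (2.2361, 0, -9.4721).
  ||u|| = √((2.2361)² + (0)² + (-9.4721)²) = √(94.7214) ≈ 9.7325,  v_1 = u/||u|| ≈ (0.2298, 0, -0.9732) (||v_1|| = 1).

λ_1 = 7.2361,  λ_2 = 5,  λ_3 = 2.7639;  v_1 ≈ (0.2298, 0, -0.9732)


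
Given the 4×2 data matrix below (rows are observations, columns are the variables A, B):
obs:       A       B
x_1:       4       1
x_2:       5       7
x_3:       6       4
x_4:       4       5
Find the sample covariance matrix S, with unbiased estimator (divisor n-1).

Step 1 — column means:
  mean(A) = (4 + 5 + 6 + 4) / 4 = 19/4 = 4.75
  mean(B) = (1 + 7 + 4 + 5) / 4 = 17/4 = 4.25

Step 2 — sample covariance S[i,j] = (1/(n-1)) · Σ_k (x_{k,i} - mean_i) · (x_{k,j} - mean_j), with n-1 = 3.
  S[A,A] = ((-0.75)·(-0.75) + (0.25)·(0.25) + (1.25)·(1.25) + (-0.75)·(-0.75)) / 3 = 2.75/3 = 0.9167
  S[A,B] = ((-0.75)·(-3.25) + (0.25)·(2.75) + (1.25)·(-0.25) + (-0.75)·(0.75)) / 3 = 2.25/3 = 0.75
  S[B,B] = ((-3.25)·(-3.25) + (2.75)·(2.75) + (-0.25)·(-0.25) + (0.75)·(0.75)) / 3 = 18.75/3 = 6.25

S is symmetric (S[j,i] = S[i,j]). Assembling:

S = [[0.9167, 0.75],
 [0.75, 6.25]]


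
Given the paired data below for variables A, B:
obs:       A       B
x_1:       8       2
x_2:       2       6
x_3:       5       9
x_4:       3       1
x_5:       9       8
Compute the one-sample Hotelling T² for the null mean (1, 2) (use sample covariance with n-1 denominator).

Step 1 — sample mean vector:
  mean(A) = (8 + 2 + 5 + 3 + 9) / 5 = 27/5 = 5.4
  mean(B) = (2 + 6 + 9 + 1 + 8) / 5 = 26/5 = 5.2
  x̄ = (5.4, 5.2),  deviation x̄ - mu_0 = (5.4, 5.2) - (1, 2) = (4.4, 3.2).

Step 2 — sample covariance matrix, S[i,j] = (1/(n-1)) · Σ_k (x_{k,i} - mean_i) · (x_{k,j} - mean_j), divisor n-1 = 4:
  S[A,A] = ((2.6)·(2.6) + (-3.4)·(-3.4) + (-0.4)·(-0.4) + (-2.4)·(-2.4) + (3.6)·(3.6)) / 4 = 37.2/4 = 9.3
  S[A,B] = ((2.6)·(-3.2) + (-3.4)·(0.8) + (-0.4)·(3.8) + (-2.4)·(-4.2) + (3.6)·(2.8)) / 4 = 7.6/4 = 1.9
  S[B,B] = ((-3.2)·(-3.2) + (0.8)·(0.8) + (3.8)·(3.8) + (-4.2)·(-4.2) + (2.8)·(2.8)) / 4 = 50.8/4 = 12.7
  S = [[9.3, 1.9],
 [1.9, 12.7]].

Step 3 — invert S. det(S) = 9.3·12.7 - (1.9)² = 114.5.
  S^{-1} = (1/det) · [[d, -b], [-b, a]] = [[0.1109, -0.0166],
 [-0.0166, 0.0812]].

Step 4 — quadratic form (x̄ - mu_0)^T · S^{-1} · (x̄ - mu_0):
  S^{-1} · (x̄ - mu_0) = (0.4349, 0.1869),
  (x̄ - mu_0)^T · [...] = (4.4)·(0.4349) + (3.2)·(0.1869) = 2.5118.

Step 5 — scale by n: T² = 5 · 2.5118 = 12.559.

T² ≈ 12.559


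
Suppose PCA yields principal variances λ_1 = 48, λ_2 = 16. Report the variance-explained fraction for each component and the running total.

Step 1 — total variance = trace(Sigma) = Σ λ_i = 48 + 16 = 64.

Step 2 — fraction explained by component i = λ_i / Σ λ:
  PC1: 48/64 = 0.75
  PC2: 16/64 = 0.25

Step 3 — cumulative fraction after k components = (λ_1 + ... + λ_k) / Σ λ:
  k = 1: 48/64 = 0.75
  k = 2: (48 + 16)/64 = 64/64 = 1

Summary (fraction, with percent):

explained: PC1 0.75 (75%), PC2 0.25 (25%);  cumulative: 0.75, 1


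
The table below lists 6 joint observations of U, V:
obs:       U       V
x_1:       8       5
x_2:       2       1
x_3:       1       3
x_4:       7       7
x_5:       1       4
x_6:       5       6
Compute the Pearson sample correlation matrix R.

Step 1 — column means:
  mean(U) = (8 + 2 + 1 + 7 + 1 + 5) / 6 = 24/6 = 4
  mean(V) = (5 + 1 + 3 + 7 + 4 + 6) / 6 = 26/6 = 4.3333

Step 2 — sample variances and covariances s[i,j] = (1/(n-1)) · Σ_k (x_{k,i} - mean_i) · (x_{k,j} - mean_j), with n-1 = 5:
  s[U,U] = ((4)·(4) + (-2)·(-2) + (-3)·(-3) + (3)·(3) + (-3)·(-3) + (1)·(1)) / 5 = 48/5 = 9.6
  s[U,V] = ((4)·(0.6667) + (-2)·(-3.3333) + (-3)·(-1.3333) + (3)·(2.6667) + (-3)·(-0.3333) + (1)·(1.6667)) / 5 = 24/5 = 4.8
  s[V,V] = ((0.6667)·(0.6667) + (-3.3333)·(-3.3333) + (-1.3333)·(-1.3333) + (2.6667)·(2.6667) + (-0.3333)·(-0.3333) + (1.6667)·(1.6667)) / 5 = 23.3333/5 = 4.6667
  Sample standard deviations s_i = √(s[i,i]):
  s(U) = √(9.6) = 3.0984
  s(V) = √(4.6667) = 2.1602

Step 3 — r_{ij} = s_{ij} / (s_i · s_j):
  r[U,U] = 1 (diagonal).
  r[U,V] = 4.8 / (3.0984 · 2.1602) = 4.8 / 6.6933 = 0.7171
  r[V,V] = 1 (diagonal).

R is symmetric with unit diagonal. Assembling:

R = [[1, 0.7171],
 [0.7171, 1]]


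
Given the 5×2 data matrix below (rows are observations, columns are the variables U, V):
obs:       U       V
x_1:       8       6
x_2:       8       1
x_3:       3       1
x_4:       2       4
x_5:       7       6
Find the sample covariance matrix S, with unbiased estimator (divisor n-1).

Step 1 — column means:
  mean(U) = (8 + 8 + 3 + 2 + 7) / 5 = 28/5 = 5.6
  mean(V) = (6 + 1 + 1 + 4 + 6) / 5 = 18/5 = 3.6

Step 2 — sample covariance S[i,j] = (1/(n-1)) · Σ_k (x_{k,i} - mean_i) · (x_{k,j} - mean_j), with n-1 = 4.
  S[U,U] = ((2.4)·(2.4) + (2.4)·(2.4) + (-2.6)·(-2.6) + (-3.6)·(-3.6) + (1.4)·(1.4)) / 4 = 33.2/4 = 8.3
  S[U,V] = ((2.4)·(2.4) + (2.4)·(-2.6) + (-2.6)·(-2.6) + (-3.6)·(0.4) + (1.4)·(2.4)) / 4 = 8.2/4 = 2.05
  S[V,V] = ((2.4)·(2.4) + (-2.6)·(-2.6) + (-2.6)·(-2.6) + (0.4)·(0.4) + (2.4)·(2.4)) / 4 = 25.2/4 = 6.3

S is symmetric (S[j,i] = S[i,j]). Assembling:

S = [[8.3, 2.05],
 [2.05, 6.3]]


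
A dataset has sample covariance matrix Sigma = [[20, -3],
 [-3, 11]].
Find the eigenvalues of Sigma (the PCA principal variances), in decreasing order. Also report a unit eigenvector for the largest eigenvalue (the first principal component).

Step 1 — characteristic polynomial of 2×2 Sigma:
  det(Sigma - λI) = λ² - trace · λ + det = 0.
  trace = 20 + 11 = 31, det = 20·11 - (-3)² = 211.
Step 2 — discriminant:
  Δ = trace² - 4·det = 961 - 844 = 117.
Step 3 — eigenvalues:
  λ = (trace ± √Δ)/2 = (31 ± 10.8167)/2,
  λ_1 = 20.9083,  λ_2 = 10.0917.

Step 4 — unit eigenvector for λ_1: solve (Sigma - λ_1 I)v = 0. First row:
  (20 - 20.9083)·v_x + (-3)·v_y = 0, i.e. (-0.9083)·v_x + (-3)·v_y = 0,
  so v ∝ (b, λ_1 - a) = (-3, 0.9083); multiply by -1 so the first entry is positive: u = (3, -0.9083).
  ||u|| = √((3)² + (-0.9083)²) = √(9.8251) ≈ 3.1345,
  v_1 = u/||u|| ≈ (0.9571, -0.2898) (||v_1|| = 1).

λ_1 = 20.9083,  λ_2 = 10.0917;  v_1 ≈ (0.9571, -0.2898)


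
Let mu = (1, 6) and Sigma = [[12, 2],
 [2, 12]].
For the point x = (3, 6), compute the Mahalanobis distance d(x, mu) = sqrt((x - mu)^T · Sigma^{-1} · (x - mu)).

Step 1 — centre the observation: (x - mu) = (2, 0).

Step 2 — invert Sigma. det(Sigma) = 12·12 - (2)² = 140.
  Sigma^{-1} = (1/det) · [[d, -b], [-b, a]] = [[0.0857, -0.0143],
 [-0.0143, 0.0857]].

Step 3 — form the quadratic (x - mu)^T · Sigma^{-1} · (x - mu):
  Sigma^{-1} · (x - mu) = (0.1714, -0.0286).
  (x - mu)^T · [Sigma^{-1} · (x - mu)] = (2)·(0.1714) + (0)·(-0.0286) = 0.3429.

Step 4 — take square root: d = √(0.3429) ≈ 0.5855.

d(x, mu) = √(0.3429) ≈ 0.5855


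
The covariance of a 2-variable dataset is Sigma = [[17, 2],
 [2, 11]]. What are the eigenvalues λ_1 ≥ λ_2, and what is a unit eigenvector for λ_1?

Step 1 — characteristic polynomial of 2×2 Sigma:
  det(Sigma - λI) = λ² - trace · λ + det = 0.
  trace = 17 + 11 = 28, det = 17·11 - (2)² = 183.
Step 2 — discriminant:
  Δ = trace² - 4·det = 784 - 732 = 52.
Step 3 — eigenvalues:
  λ = (trace ± √Δ)/2 = (28 ± 7.2111)/2,
  λ_1 = 17.6056,  λ_2 = 10.3944.

Step 4 — unit eigenvector for λ_1: solve (Sigma - λ_1 I)v = 0. First row:
  (17 - 17.6056)·v_x + (2)·v_y = 0, i.e. (-0.6056)·v_x + (2)·v_y = 0,
  so v ∝ (b, λ_1 - a) = (2, 0.6056) = u.
  ||u|| = √((2)² + (0.6056)²) = √(4.3667) ≈ 2.0897,
  v_1 = u/||u|| ≈ (0.9571, 0.2898) (||v_1|| = 1).

λ_1 = 17.6056,  λ_2 = 10.3944;  v_1 ≈ (0.9571, 0.2898)


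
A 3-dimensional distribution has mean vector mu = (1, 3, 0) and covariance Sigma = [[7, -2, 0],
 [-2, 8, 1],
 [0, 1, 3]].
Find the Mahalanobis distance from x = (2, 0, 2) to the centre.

Step 1 — centre the observation: (x - mu) = (1, -3, 2).

Step 2 — invert Sigma (cofactor / det for 3×3, or solve directly):
  Sigma^{-1} = [[0.1544, 0.0403, -0.0134],
 [0.0403, 0.1409, -0.047],
 [-0.0134, -0.047, 0.349]].

Step 3 — form the quadratic (x - mu)^T · Sigma^{-1} · (x - mu):
  Sigma^{-1} · (x - mu) = (0.0067, -0.4765, 0.8255).
  (x - mu)^T · [Sigma^{-1} · (x - mu)] = (1)·(0.0067) + (-3)·(-0.4765) + (2)·(0.8255) = 3.0872.

Step 4 — take square root: d = √(3.0872) ≈ 1.7571.

d(x, mu) = √(3.0872) ≈ 1.7571


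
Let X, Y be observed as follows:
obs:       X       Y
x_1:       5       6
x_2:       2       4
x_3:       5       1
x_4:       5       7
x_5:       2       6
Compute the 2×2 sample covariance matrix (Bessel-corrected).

Step 1 — column means:
  mean(X) = (5 + 2 + 5 + 5 + 2) / 5 = 19/5 = 3.8
  mean(Y) = (6 + 4 + 1 + 7 + 6) / 5 = 24/5 = 4.8

Step 2 — sample covariance S[i,j] = (1/(n-1)) · Σ_k (x_{k,i} - mean_i) · (x_{k,j} - mean_j), with n-1 = 4.
  S[X,X] = ((1.2)·(1.2) + (-1.8)·(-1.8) + (1.2)·(1.2) + (1.2)·(1.2) + (-1.8)·(-1.8)) / 4 = 10.8/4 = 2.7
  S[X,Y] = ((1.2)·(1.2) + (-1.8)·(-0.8) + (1.2)·(-3.8) + (1.2)·(2.2) + (-1.8)·(1.2)) / 4 = -1.2/4 = -0.3
  S[Y,Y] = ((1.2)·(1.2) + (-0.8)·(-0.8) + (-3.8)·(-3.8) + (2.2)·(2.2) + (1.2)·(1.2)) / 4 = 22.8/4 = 5.7

S is symmetric (S[j,i] = S[i,j]). Assembling:

S = [[2.7, -0.3],
 [-0.3, 5.7]]


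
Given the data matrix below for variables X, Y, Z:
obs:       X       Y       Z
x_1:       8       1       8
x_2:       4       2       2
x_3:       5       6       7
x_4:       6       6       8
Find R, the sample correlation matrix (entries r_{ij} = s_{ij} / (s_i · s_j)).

Step 1 — column means:
  mean(X) = (8 + 4 + 5 + 6) / 4 = 23/4 = 5.75
  mean(Y) = (1 + 2 + 6 + 6) / 4 = 15/4 = 3.75
  mean(Z) = (8 + 2 + 7 + 8) / 4 = 25/4 = 6.25

Step 2 — sample variances and covariances s[i,j] = (1/(n-1)) · Σ_k (x_{k,i} - mean_i) · (x_{k,j} - mean_j), with n-1 = 3:
  s[X,X] = ((2.25)·(2.25) + (-1.75)·(-1.75) + (-0.75)·(-0.75) + (0.25)·(0.25)) / 3 = 8.75/3 = 2.9167
  s[X,Y] = ((2.25)·(-2.75) + (-1.75)·(-1.75) + (-0.75)·(2.25) + (0.25)·(2.25)) / 3 = -4.25/3 = -1.4167
  s[X,Z] = ((2.25)·(1.75) + (-1.75)·(-4.25) + (-0.75)·(0.75) + (0.25)·(1.75)) / 3 = 11.25/3 = 3.75
  s[Y,Y] = ((-2.75)·(-2.75) + (-1.75)·(-1.75) + (2.25)·(2.25) + (2.25)·(2.25)) / 3 = 20.75/3 = 6.9167
  s[Y,Z] = ((-2.75)·(1.75) + (-1.75)·(-4.25) + (2.25)·(0.75) + (2.25)·(1.75)) / 3 = 8.25/3 = 2.75
  s[Z,Z] = ((1.75)·(1.75) + (-4.25)·(-4.25) + (0.75)·(0.75) + (1.75)·(1.75)) / 3 = 24.75/3 = 8.25
  Sample standard deviations s_i = √(s[i,i]):
  s(X) = √(2.9167) = 1.7078
  s(Y) = √(6.9167) = 2.63
  s(Z) = √(8.25) = 2.8723

Step 3 — r_{ij} = s_{ij} / (s_i · s_j):
  r[X,X] = 1 (diagonal).
  r[X,Y] = -1.4167 / (1.7078 · 2.63) = -1.4167 / 4.4915 = -0.3154
  r[X,Z] = 3.75 / (1.7078 · 2.8723) = 3.75 / 4.9054 = 0.7645
  r[Y,Y] = 1 (diagonal).
  r[Y,Z] = 2.75 / (2.63 · 2.8723) = 2.75 / 7.554 = 0.364
  r[Z,Z] = 1 (diagonal).

R is symmetric with unit diagonal. Assembling:

R = [[1, -0.3154, 0.7645],
 [-0.3154, 1, 0.364],
 [0.7645, 0.364, 1]]


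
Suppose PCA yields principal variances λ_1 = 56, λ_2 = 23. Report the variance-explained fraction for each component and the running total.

Step 1 — total variance = trace(Sigma) = Σ λ_i = 56 + 23 = 79.

Step 2 — fraction explained by component i = λ_i / Σ λ:
  PC1: 56/79 = 0.7089
  PC2: 23/79 = 0.2911

Step 3 — cumulative fraction after k components = (λ_1 + ... + λ_k) / Σ λ:
  k = 1: 56/79 = 0.7089
  k = 2: (56 + 23)/79 = 79/79 = 1

Summary (fraction, with percent):

explained: PC1 0.7089 (70.89%), PC2 0.2911 (29.11%);  cumulative: 0.7089, 1


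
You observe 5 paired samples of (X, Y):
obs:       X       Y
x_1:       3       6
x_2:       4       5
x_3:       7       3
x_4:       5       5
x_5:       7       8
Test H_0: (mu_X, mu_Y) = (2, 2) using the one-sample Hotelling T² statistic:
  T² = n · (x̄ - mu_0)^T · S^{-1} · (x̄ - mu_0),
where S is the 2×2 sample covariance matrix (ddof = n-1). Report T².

Step 1 — sample mean vector:
  mean(X) = (3 + 4 + 7 + 5 + 7) / 5 = 26/5 = 5.2
  mean(Y) = (6 + 5 + 3 + 5 + 8) / 5 = 27/5 = 5.4
  x̄ = (5.2, 5.4),  deviation x̄ - mu_0 = (5.2, 5.4) - (2, 2) = (3.2, 3.4).

Step 2 — sample covariance matrix, S[i,j] = (1/(n-1)) · Σ_k (x_{k,i} - mean_i) · (x_{k,j} - mean_j), divisor n-1 = 4:
  S[X,X] = ((-2.2)·(-2.2) + (-1.2)·(-1.2) + (1.8)·(1.8) + (-0.2)·(-0.2) + (1.8)·(1.8)) / 4 = 12.8/4 = 3.2
  S[X,Y] = ((-2.2)·(0.6) + (-1.2)·(-0.4) + (1.8)·(-2.4) + (-0.2)·(-0.4) + (1.8)·(2.6)) / 4 = -0.4/4 = -0.1
  S[Y,Y] = ((0.6)·(0.6) + (-0.4)·(-0.4) + (-2.4)·(-2.4) + (-0.4)·(-0.4) + (2.6)·(2.6)) / 4 = 13.2/4 = 3.3
  S = [[3.2, -0.1],
 [-0.1, 3.3]].

Step 3 — invert S. det(S) = 3.2·3.3 - (-0.1)² = 10.55.
  S^{-1} = (1/det) · [[d, -b], [-b, a]] = [[0.3128, 0.0095],
 [0.0095, 0.3033]].

Step 4 — quadratic form (x̄ - mu_0)^T · S^{-1} · (x̄ - mu_0):
  S^{-1} · (x̄ - mu_0) = (1.0332, 1.0616),
  (x̄ - mu_0)^T · [...] = (3.2)·(1.0332) + (3.4)·(1.0616) = 6.9156.

Step 5 — scale by n: T² = 5 · 6.9156 = 34.5782.

T² ≈ 34.5782


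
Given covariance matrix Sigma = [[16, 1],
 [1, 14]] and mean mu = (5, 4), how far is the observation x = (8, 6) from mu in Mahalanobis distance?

Step 1 — centre the observation: (x - mu) = (3, 2).

Step 2 — invert Sigma. det(Sigma) = 16·14 - (1)² = 223.
  Sigma^{-1} = (1/det) · [[d, -b], [-b, a]] = [[0.0628, -0.0045],
 [-0.0045, 0.0717]].

Step 3 — form the quadratic (x - mu)^T · Sigma^{-1} · (x - mu):
  Sigma^{-1} · (x - mu) = (0.1794, 0.13).
  (x - mu)^T · [Sigma^{-1} · (x - mu)] = (3)·(0.1794) + (2)·(0.13) = 0.7982.

Step 4 — take square root: d = √(0.7982) ≈ 0.8934.

d(x, mu) = √(0.7982) ≈ 0.8934


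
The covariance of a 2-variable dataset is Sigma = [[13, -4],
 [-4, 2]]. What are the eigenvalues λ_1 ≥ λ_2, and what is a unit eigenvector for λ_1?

Step 1 — characteristic polynomial of 2×2 Sigma:
  det(Sigma - λI) = λ² - trace · λ + det = 0.
  trace = 13 + 2 = 15, det = 13·2 - (-4)² = 10.
Step 2 — discriminant:
  Δ = trace² - 4·det = 225 - 40 = 185.
Step 3 — eigenvalues:
  λ = (trace ± √Δ)/2 = (15 ± 13.6015)/2,
  λ_1 = 14.3007,  λ_2 = 0.6993.

Step 4 — unit eigenvector for λ_1: solve (Sigma - λ_1 I)v = 0. First row:
  (13 - 14.3007)·v_x + (-4)·v_y = 0, i.e. (-1.3007)·v_x + (-4)·v_y = 0,
  so v ∝ (b, λ_1 - a) = (-4, 1.3007); multiply by -1 so the first entry is positive: u = (4, -1.3007).
  ||u|| = √((4)² + (-1.3007)²) = √(17.6919) ≈ 4.2062,
  v_1 = u/||u|| ≈ (0.951, -0.3092) (||v_1|| = 1).

λ_1 = 14.3007,  λ_2 = 0.6993;  v_1 ≈ (0.951, -0.3092)


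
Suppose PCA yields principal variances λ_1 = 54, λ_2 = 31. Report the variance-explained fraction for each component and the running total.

Step 1 — total variance = trace(Sigma) = Σ λ_i = 54 + 31 = 85.

Step 2 — fraction explained by component i = λ_i / Σ λ:
  PC1: 54/85 = 0.6353
  PC2: 31/85 = 0.3647

Step 3 — cumulative fraction after k components = (λ_1 + ... + λ_k) / Σ λ:
  k = 1: 54/85 = 0.6353
  k = 2: (54 + 31)/85 = 85/85 = 1

Summary (fraction, with percent):

explained: PC1 0.6353 (63.53%), PC2 0.3647 (36.47%);  cumulative: 0.6353, 1


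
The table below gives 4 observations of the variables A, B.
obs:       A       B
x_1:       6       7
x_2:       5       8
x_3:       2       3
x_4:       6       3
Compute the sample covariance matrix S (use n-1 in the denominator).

Step 1 — column means:
  mean(A) = (6 + 5 + 2 + 6) / 4 = 19/4 = 4.75
  mean(B) = (7 + 8 + 3 + 3) / 4 = 21/4 = 5.25

Step 2 — sample covariance S[i,j] = (1/(n-1)) · Σ_k (x_{k,i} - mean_i) · (x_{k,j} - mean_j), with n-1 = 3.
  S[A,A] = ((1.25)·(1.25) + (0.25)·(0.25) + (-2.75)·(-2.75) + (1.25)·(1.25)) / 3 = 10.75/3 = 3.5833
  S[A,B] = ((1.25)·(1.75) + (0.25)·(2.75) + (-2.75)·(-2.25) + (1.25)·(-2.25)) / 3 = 6.25/3 = 2.0833
  S[B,B] = ((1.75)·(1.75) + (2.75)·(2.75) + (-2.25)·(-2.25) + (-2.25)·(-2.25)) / 3 = 20.75/3 = 6.9167

S is symmetric (S[j,i] = S[i,j]). Assembling:

S = [[3.5833, 2.0833],
 [2.0833, 6.9167]]


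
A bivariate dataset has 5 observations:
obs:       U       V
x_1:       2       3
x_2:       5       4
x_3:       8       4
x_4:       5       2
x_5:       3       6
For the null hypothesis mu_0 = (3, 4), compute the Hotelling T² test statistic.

Step 1 — sample mean vector:
  mean(U) = (2 + 5 + 8 + 5 + 3) / 5 = 23/5 = 4.6
  mean(V) = (3 + 4 + 4 + 2 + 6) / 5 = 19/5 = 3.8
  x̄ = (4.6, 3.8),  deviation x̄ - mu_0 = (4.6, 3.8) - (3, 4) = (1.6, -0.2).

Step 2 — sample covariance matrix, S[i,j] = (1/(n-1)) · Σ_k (x_{k,i} - mean_i) · (x_{k,j} - mean_j), divisor n-1 = 4:
  S[U,U] = ((-2.6)·(-2.6) + (0.4)·(0.4) + (3.4)·(3.4) + (0.4)·(0.4) + (-1.6)·(-1.6)) / 4 = 21.2/4 = 5.3
  S[U,V] = ((-2.6)·(-0.8) + (0.4)·(0.2) + (3.4)·(0.2) + (0.4)·(-1.8) + (-1.6)·(2.2)) / 4 = -1.4/4 = -0.35
  S[V,V] = ((-0.8)·(-0.8) + (0.2)·(0.2) + (0.2)·(0.2) + (-1.8)·(-1.8) + (2.2)·(2.2)) / 4 = 8.8/4 = 2.2
  S = [[5.3, -0.35],
 [-0.35, 2.2]].

Step 3 — invert S. det(S) = 5.3·2.2 - (-0.35)² = 11.5375.
  S^{-1} = (1/det) · [[d, -b], [-b, a]] = [[0.1907, 0.0303],
 [0.0303, 0.4594]].

Step 4 — quadratic form (x̄ - mu_0)^T · S^{-1} · (x̄ - mu_0):
  S^{-1} · (x̄ - mu_0) = (0.299, -0.0433),
  (x̄ - mu_0)^T · [...] = (1.6)·(0.299) + (-0.2)·(-0.0433) = 0.4871.

Step 5 — scale by n: T² = 5 · 0.4871 = 2.4355.

T² ≈ 2.4355


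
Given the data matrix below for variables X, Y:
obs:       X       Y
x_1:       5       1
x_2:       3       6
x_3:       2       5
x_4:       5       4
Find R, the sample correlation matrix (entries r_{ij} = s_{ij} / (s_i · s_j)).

Step 1 — column means:
  mean(X) = (5 + 3 + 2 + 5) / 4 = 15/4 = 3.75
  mean(Y) = (1 + 6 + 5 + 4) / 4 = 16/4 = 4

Step 2 — sample variances and covariances s[i,j] = (1/(n-1)) · Σ_k (x_{k,i} - mean_i) · (x_{k,j} - mean_j), with n-1 = 3:
  s[X,X] = ((1.25)·(1.25) + (-0.75)·(-0.75) + (-1.75)·(-1.75) + (1.25)·(1.25)) / 3 = 6.75/3 = 2.25
  s[X,Y] = ((1.25)·(-3) + (-0.75)·(2) + (-1.75)·(1) + (1.25)·(0)) / 3 = -7/3 = -2.3333
  s[Y,Y] = ((-3)·(-3) + (2)·(2) + (1)·(1) + (0)·(0)) / 3 = 14/3 = 4.6667
  Sample standard deviations s_i = √(s[i,i]):
  s(X) = √(2.25) = 1.5
  s(Y) = √(4.6667) = 2.1602

Step 3 — r_{ij} = s_{ij} / (s_i · s_j):
  r[X,X] = 1 (diagonal).
  r[X,Y] = -2.3333 / (1.5 · 2.1602) = -2.3333 / 3.2404 = -0.7201
  r[Y,Y] = 1 (diagonal).

R is symmetric with unit diagonal. Assembling:

R = [[1, -0.7201],
 [-0.7201, 1]]


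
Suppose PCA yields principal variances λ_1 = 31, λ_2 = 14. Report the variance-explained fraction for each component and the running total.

Step 1 — total variance = trace(Sigma) = Σ λ_i = 31 + 14 = 45.

Step 2 — fraction explained by component i = λ_i / Σ λ:
  PC1: 31/45 = 0.6889
  PC2: 14/45 = 0.3111

Step 3 — cumulative fraction after k components = (λ_1 + ... + λ_k) / Σ λ:
  k = 1: 31/45 = 0.6889
  k = 2: (31 + 14)/45 = 45/45 = 1

Summary (fraction, with percent):

explained: PC1 0.6889 (68.89%), PC2 0.3111 (31.11%);  cumulative: 0.6889, 1


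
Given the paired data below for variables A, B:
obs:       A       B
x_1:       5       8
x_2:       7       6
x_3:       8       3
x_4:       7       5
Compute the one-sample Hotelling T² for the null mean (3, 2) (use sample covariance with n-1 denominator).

Step 1 — sample mean vector:
  mean(A) = (5 + 7 + 8 + 7) / 4 = 27/4 = 6.75
  mean(B) = (8 + 6 + 3 + 5) / 4 = 22/4 = 5.5
  x̄ = (6.75, 5.5),  deviation x̄ - mu_0 = (6.75, 5.5) - (3, 2) = (3.75, 3.5).

Step 2 — sample covariance matrix, S[i,j] = (1/(n-1)) · Σ_k (x_{k,i} - mean_i) · (x_{k,j} - mean_j), divisor n-1 = 3:
  S[A,A] = ((-1.75)·(-1.75) + (0.25)·(0.25) + (1.25)·(1.25) + (0.25)·(0.25)) / 3 = 4.75/3 = 1.5833
  S[A,B] = ((-1.75)·(2.5) + (0.25)·(0.5) + (1.25)·(-2.5) + (0.25)·(-0.5)) / 3 = -7.5/3 = -2.5
  S[B,B] = ((2.5)·(2.5) + (0.5)·(0.5) + (-2.5)·(-2.5) + (-0.5)·(-0.5)) / 3 = 13/3 = 4.3333
  S = [[1.5833, -2.5],
 [-2.5, 4.3333]].

Step 3 — invert S. det(S) = 1.5833·4.3333 - (-2.5)² = 0.6111.
  S^{-1} = (1/det) · [[d, -b], [-b, a]] = [[7.0909, 4.0909],
 [4.0909, 2.5909]].

Step 4 — quadratic form (x̄ - mu_0)^T · S^{-1} · (x̄ - mu_0):
  S^{-1} · (x̄ - mu_0) = (40.9091, 24.4091),
  (x̄ - mu_0)^T · [...] = (3.75)·(40.9091) + (3.5)·(24.4091) = 238.8409.

Step 5 — scale by n: T² = 4 · 238.8409 = 955.3636.

T² ≈ 955.3636


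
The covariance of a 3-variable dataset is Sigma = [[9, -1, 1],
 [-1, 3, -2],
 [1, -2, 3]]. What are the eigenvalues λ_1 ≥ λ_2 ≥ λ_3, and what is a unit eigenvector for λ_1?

Step 1 — characteristic polynomial p(λ) = det(λI - Sigma) = λ³ - tr·λ² + c_1·λ - det, where tr = trace, c_1 = sum of the principal 2×2 minors, det = det(Sigma):
  tr = 9 + 3 + 3 = 15,
  c_1 = (9·3 - (-1)²) + (9·3 - (1)²) + (3·3 - (-2)²) = 26 + 26 + 5 = 57,
  det = 9·(3·3 - (-2)²) - (-1)·((-1)·3 - (-2)·(1)) + (1)·((-1)·(-2) - 3·(1)) = 9·(5) - (-1)·(-1) + (1)·(-1) = 43.
  So p(λ) = λ³ - 15λ² + 57λ - 43.
Step 2 — look for an integer root (rational root theorem: any rational root is an integer divisor of 43). Testing λ = 1:
  p(1) = 1 - 15 + 57 - 43 = 0  ✓
  Dividing out (λ - 1): p(λ) = (λ - 1)(λ² - 14λ + 43).
Step 3 — remaining eigenvalues from the quadratic λ² - 14λ + 43 = 0:
  Δ = 14² - 4·43 = 196 - 172 = 24,  λ = (14 ± √24)/2 = (14 ± 4.899)/2 ≈ 9.4495 or 4.5505.
  Sorted: λ_1 = 9.4495,  λ_2 = 4.5505,  λ_3 = 1  (check: sum = 15 = tr ✓).

Step 4 — unit eigenvector for λ_1 ≈ 9.4495: v spans the null space of (Sigma - λ_1 I), whose rows are
  r_1 = (-0.4495, -1, 1),  r_2 = (-1, -6.4495, -2),  r_3 = (1, -2, -6.4495).
  v is orthogonal to every row, so take v ∝ r_1 × r_2 = ((-1)·(-2) - (1)·(-6.4495), (1)·(-1) - (-0.4495)·(-2), (-0.4495)·(-6.4495) - (-1)·(-1)) ≈ (8.4495, -1.899, 1.899).
  Let u = (8.4495, -1.899, 1.899).
  ||u|| = √((8.4495)² + (-1.899)² + (1.899)²) = √(78.6061) ≈ 8.866,  v_1 = u/||u|| ≈ (0.953, -0.2142, 0.2142) (||v_1|| = 1).

λ_1 = 9.4495,  λ_2 = 4.5505,  λ_3 = 1;  v_1 ≈ (0.953, -0.2142, 0.2142)


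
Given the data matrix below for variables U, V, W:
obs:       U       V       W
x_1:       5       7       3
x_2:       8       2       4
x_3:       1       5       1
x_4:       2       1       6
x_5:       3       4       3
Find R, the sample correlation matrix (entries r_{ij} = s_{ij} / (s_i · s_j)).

Step 1 — column means:
  mean(U) = (5 + 8 + 1 + 2 + 3) / 5 = 19/5 = 3.8
  mean(V) = (7 + 2 + 5 + 1 + 4) / 5 = 19/5 = 3.8
  mean(W) = (3 + 4 + 1 + 6 + 3) / 5 = 17/5 = 3.4

Step 2 — sample variances and covariances s[i,j] = (1/(n-1)) · Σ_k (x_{k,i} - mean_i) · (x_{k,j} - mean_j), with n-1 = 4:
  s[U,U] = ((1.2)·(1.2) + (4.2)·(4.2) + (-2.8)·(-2.8) + (-1.8)·(-1.8) + (-0.8)·(-0.8)) / 4 = 30.8/4 = 7.7
  s[U,V] = ((1.2)·(3.2) + (4.2)·(-1.8) + (-2.8)·(1.2) + (-1.8)·(-2.8) + (-0.8)·(0.2)) / 4 = -2.2/4 = -0.55
  s[U,W] = ((1.2)·(-0.4) + (4.2)·(0.6) + (-2.8)·(-2.4) + (-1.8)·(2.6) + (-0.8)·(-0.4)) / 4 = 4.4/4 = 1.1
  s[V,V] = ((3.2)·(3.2) + (-1.8)·(-1.8) + (1.2)·(1.2) + (-2.8)·(-2.8) + (0.2)·(0.2)) / 4 = 22.8/4 = 5.7
  s[V,W] = ((3.2)·(-0.4) + (-1.8)·(0.6) + (1.2)·(-2.4) + (-2.8)·(2.6) + (0.2)·(-0.4)) / 4 = -12.6/4 = -3.15
  s[W,W] = ((-0.4)·(-0.4) + (0.6)·(0.6) + (-2.4)·(-2.4) + (2.6)·(2.6) + (-0.4)·(-0.4)) / 4 = 13.2/4 = 3.3
  Sample standard deviations s_i = √(s[i,i]):
  s(U) = √(7.7) = 2.7749
  s(V) = √(5.7) = 2.3875
  s(W) = √(3.3) = 1.8166

Step 3 — r_{ij} = s_{ij} / (s_i · s_j):
  r[U,U] = 1 (diagonal).
  r[U,V] = -0.55 / (2.7749 · 2.3875) = -0.55 / 6.625 = -0.083
  r[U,W] = 1.1 / (2.7749 · 1.8166) = 1.1 / 5.0408 = 0.2182
  r[V,V] = 1 (diagonal).
  r[V,W] = -3.15 / (2.3875 · 1.8166) = -3.15 / 4.337 = -0.7263
  r[W,W] = 1 (diagonal).

R is symmetric with unit diagonal. Assembling:

R = [[1, -0.083, 0.2182],
 [-0.083, 1, -0.7263],
 [0.2182, -0.7263, 1]]


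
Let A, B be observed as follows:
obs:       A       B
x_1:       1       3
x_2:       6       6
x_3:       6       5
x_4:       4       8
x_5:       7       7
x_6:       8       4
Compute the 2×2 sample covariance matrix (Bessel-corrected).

Step 1 — column means:
  mean(A) = (1 + 6 + 6 + 4 + 7 + 8) / 6 = 32/6 = 5.3333
  mean(B) = (3 + 6 + 5 + 8 + 7 + 4) / 6 = 33/6 = 5.5

Step 2 — sample covariance S[i,j] = (1/(n-1)) · Σ_k (x_{k,i} - mean_i) · (x_{k,j} - mean_j), with n-1 = 5.
  S[A,A] = ((-4.3333)·(-4.3333) + (0.6667)·(0.6667) + (0.6667)·(0.6667) + (-1.3333)·(-1.3333) + (1.6667)·(1.6667) + (2.6667)·(2.6667)) / 5 = 31.3333/5 = 6.2667
  S[A,B] = ((-4.3333)·(-2.5) + (0.6667)·(0.5) + (0.6667)·(-0.5) + (-1.3333)·(2.5) + (1.6667)·(1.5) + (2.6667)·(-1.5)) / 5 = 6/5 = 1.2
  S[B,B] = ((-2.5)·(-2.5) + (0.5)·(0.5) + (-0.5)·(-0.5) + (2.5)·(2.5) + (1.5)·(1.5) + (-1.5)·(-1.5)) / 5 = 17.5/5 = 3.5

S is symmetric (S[j,i] = S[i,j]). Assembling:

S = [[6.2667, 1.2],
 [1.2, 3.5]]


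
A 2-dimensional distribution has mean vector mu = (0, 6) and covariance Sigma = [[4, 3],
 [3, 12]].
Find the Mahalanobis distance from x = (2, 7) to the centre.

Step 1 — centre the observation: (x - mu) = (2, 1).

Step 2 — invert Sigma. det(Sigma) = 4·12 - (3)² = 39.
  Sigma^{-1} = (1/det) · [[d, -b], [-b, a]] = [[0.3077, -0.0769],
 [-0.0769, 0.1026]].

Step 3 — form the quadratic (x - mu)^T · Sigma^{-1} · (x - mu):
  Sigma^{-1} · (x - mu) = (0.5385, -0.0513).
  (x - mu)^T · [Sigma^{-1} · (x - mu)] = (2)·(0.5385) + (1)·(-0.0513) = 1.0256.

Step 4 — take square root: d = √(1.0256) ≈ 1.0127.

d(x, mu) = √(1.0256) ≈ 1.0127
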